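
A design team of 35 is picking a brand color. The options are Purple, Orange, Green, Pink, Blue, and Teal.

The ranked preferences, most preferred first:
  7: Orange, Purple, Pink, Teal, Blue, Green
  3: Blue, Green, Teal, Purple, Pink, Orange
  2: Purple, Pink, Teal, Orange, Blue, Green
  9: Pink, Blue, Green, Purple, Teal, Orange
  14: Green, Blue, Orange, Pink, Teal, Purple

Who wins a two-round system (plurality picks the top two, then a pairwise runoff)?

Pink

Round 1 first-place votes: Purple 2, Orange 7, Green 14, Pink 9, Blue 3, Teal 0. Green and Pink advance.
Runoff: Green is ranked above Pink on 17 ballots, Pink above Green on 18.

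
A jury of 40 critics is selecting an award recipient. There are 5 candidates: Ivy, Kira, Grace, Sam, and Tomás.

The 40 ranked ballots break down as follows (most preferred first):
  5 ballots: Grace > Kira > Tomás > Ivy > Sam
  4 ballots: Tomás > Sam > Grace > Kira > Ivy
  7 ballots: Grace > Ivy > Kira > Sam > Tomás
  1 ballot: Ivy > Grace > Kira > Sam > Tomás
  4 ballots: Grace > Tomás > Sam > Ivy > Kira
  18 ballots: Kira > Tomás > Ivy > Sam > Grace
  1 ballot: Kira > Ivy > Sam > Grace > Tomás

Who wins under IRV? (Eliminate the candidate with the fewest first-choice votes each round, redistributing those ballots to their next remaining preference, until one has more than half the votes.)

Grace

Round 1: Ivy 1, Kira 19, Grace 16, Sam 0, Tomás 4. Sam eliminated.
Round 2: Ivy 1, Kira 19, Grace 16, Tomás 4. Ivy eliminated.
Round 3: Kira 19, Grace 17, Tomás 4. Tomás eliminated.
Round 4: Kira 19, Grace 21. Grace has a majority (≥21).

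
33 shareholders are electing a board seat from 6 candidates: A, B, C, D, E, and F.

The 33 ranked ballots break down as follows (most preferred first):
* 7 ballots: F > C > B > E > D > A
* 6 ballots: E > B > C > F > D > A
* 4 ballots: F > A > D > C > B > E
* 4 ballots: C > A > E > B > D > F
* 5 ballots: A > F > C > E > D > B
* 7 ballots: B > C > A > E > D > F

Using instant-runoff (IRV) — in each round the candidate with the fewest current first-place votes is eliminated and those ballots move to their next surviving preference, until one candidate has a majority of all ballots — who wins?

Round 1: A 5, B 7, C 4, D 0, E 6, F 11. D eliminated.
Round 2: A 5, B 7, C 4, E 6, F 11. C eliminated.
Round 3: A 9, B 7, E 6, F 11. E eliminated.
Round 4: A 9, B 13, F 11. A eliminated.
Round 5: B 17, F 16. B has a majority (≥17).

B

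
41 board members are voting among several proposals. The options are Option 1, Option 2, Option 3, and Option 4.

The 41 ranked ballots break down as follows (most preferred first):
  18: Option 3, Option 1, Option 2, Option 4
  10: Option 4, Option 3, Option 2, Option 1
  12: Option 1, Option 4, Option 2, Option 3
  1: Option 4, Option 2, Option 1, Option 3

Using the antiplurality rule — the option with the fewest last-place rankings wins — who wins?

Option 2

Last-place votes: Option 1 10, Option 2 0, Option 3 13, Option 4 18.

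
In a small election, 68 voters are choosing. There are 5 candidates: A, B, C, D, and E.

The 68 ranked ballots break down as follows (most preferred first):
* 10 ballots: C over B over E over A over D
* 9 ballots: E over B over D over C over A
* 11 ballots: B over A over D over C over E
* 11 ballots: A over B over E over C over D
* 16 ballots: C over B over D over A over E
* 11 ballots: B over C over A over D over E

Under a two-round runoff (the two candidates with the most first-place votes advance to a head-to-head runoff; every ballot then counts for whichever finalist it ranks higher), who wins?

B

Round 1 first-place votes: A 11, B 22, C 26, D 0, E 9. C and B advance.
Runoff: C is ranked above B on 26 ballots, B above C on 42.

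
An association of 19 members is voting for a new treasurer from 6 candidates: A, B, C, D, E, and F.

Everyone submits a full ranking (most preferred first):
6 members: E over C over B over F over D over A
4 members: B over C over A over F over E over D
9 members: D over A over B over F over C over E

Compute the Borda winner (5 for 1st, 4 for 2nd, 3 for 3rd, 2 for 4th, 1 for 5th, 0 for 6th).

A: 6×0 + 4×3 + 9×4 = 48
B: 6×3 + 4×5 + 9×3 = 65
C: 6×4 + 4×4 + 9×1 = 49
D: 6×1 + 4×0 + 9×5 = 51
E: 6×5 + 4×1 + 9×0 = 34
F: 6×2 + 4×2 + 9×2 = 38

B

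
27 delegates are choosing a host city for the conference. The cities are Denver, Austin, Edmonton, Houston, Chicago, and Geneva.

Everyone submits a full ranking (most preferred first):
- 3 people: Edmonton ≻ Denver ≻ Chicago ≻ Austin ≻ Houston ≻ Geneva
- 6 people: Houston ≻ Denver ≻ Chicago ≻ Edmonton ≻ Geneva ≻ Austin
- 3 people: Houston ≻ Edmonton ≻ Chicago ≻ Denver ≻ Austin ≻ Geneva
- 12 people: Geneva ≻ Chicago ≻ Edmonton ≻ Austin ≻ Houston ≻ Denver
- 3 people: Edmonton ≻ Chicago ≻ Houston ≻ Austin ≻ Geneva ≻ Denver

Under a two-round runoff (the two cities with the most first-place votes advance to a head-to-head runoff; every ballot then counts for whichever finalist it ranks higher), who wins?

Round 1 first-place votes: Denver 0, Austin 0, Edmonton 6, Houston 9, Chicago 0, Geneva 12. Geneva and Houston advance.
Runoff: Geneva is ranked above Houston on 12 ballots, Houston above Geneva on 15.

Houston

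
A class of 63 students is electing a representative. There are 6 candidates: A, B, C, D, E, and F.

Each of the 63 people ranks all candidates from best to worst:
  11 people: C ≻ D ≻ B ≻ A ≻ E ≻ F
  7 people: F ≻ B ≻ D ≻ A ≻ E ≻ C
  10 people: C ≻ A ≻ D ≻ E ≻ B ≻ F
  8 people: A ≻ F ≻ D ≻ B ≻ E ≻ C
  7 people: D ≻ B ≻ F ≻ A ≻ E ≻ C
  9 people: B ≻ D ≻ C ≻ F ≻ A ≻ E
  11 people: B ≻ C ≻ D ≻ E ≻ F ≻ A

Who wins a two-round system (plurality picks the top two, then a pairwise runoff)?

Round 1 first-place votes: A 8, B 20, C 21, D 7, E 0, F 7. C and B advance.
Runoff: C is ranked above B on 21 ballots, B above C on 42.

B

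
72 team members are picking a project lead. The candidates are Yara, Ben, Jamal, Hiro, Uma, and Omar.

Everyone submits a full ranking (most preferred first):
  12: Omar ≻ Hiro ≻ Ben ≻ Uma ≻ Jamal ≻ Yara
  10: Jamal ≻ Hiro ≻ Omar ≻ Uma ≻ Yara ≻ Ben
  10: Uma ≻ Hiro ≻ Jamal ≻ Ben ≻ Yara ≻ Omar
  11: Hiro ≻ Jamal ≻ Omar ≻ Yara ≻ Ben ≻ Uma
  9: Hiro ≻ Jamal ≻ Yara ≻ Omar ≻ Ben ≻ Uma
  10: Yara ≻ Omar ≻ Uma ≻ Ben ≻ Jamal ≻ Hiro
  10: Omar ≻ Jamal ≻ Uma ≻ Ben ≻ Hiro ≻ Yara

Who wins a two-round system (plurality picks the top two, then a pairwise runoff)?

Round 1 first-place votes: Yara 10, Ben 0, Jamal 10, Hiro 20, Uma 10, Omar 22. Omar and Hiro advance.
Runoff: Omar is ranked above Hiro on 32 ballots, Hiro above Omar on 40.

Hiro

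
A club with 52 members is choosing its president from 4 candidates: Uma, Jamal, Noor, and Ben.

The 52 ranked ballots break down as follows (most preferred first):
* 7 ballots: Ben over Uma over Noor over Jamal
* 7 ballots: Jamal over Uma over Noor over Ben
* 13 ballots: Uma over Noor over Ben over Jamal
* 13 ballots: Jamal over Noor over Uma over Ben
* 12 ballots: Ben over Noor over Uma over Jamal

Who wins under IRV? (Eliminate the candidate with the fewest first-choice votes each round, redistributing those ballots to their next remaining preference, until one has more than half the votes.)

Ben

Round 1: Uma 13, Jamal 20, Noor 0, Ben 19. Noor eliminated.
Round 2: Uma 13, Jamal 20, Ben 19. Uma eliminated.
Round 3: Jamal 20, Ben 32. Ben has a majority (≥27).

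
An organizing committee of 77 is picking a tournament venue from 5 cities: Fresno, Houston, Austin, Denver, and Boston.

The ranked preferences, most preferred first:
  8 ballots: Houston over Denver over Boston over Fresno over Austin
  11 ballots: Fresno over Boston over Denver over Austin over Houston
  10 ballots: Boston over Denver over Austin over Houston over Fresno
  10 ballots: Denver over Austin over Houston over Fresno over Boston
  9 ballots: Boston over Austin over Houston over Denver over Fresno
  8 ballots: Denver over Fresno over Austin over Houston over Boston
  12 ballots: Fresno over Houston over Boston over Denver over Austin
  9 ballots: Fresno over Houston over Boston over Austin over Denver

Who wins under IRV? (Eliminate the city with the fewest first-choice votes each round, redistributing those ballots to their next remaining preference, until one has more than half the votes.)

Denver

Round 1: Fresno 32, Houston 8, Austin 0, Denver 18, Boston 19. Austin eliminated.
Round 2: Fresno 32, Houston 8, Denver 18, Boston 19. Houston eliminated.
Round 3: Fresno 32, Denver 26, Boston 19. Boston eliminated.
Round 4: Fresno 32, Denver 45. Denver has a majority (≥39).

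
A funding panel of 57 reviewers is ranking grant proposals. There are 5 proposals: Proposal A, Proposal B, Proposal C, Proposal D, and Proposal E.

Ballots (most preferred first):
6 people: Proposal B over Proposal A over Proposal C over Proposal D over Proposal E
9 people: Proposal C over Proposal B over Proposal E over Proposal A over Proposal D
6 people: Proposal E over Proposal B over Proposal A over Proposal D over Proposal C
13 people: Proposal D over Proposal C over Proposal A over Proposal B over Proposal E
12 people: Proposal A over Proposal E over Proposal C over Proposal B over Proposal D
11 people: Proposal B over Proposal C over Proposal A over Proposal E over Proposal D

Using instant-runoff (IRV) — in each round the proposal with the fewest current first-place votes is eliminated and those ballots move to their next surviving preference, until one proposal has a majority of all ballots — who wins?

Round 1: Proposal A 12, Proposal B 17, Proposal C 9, Proposal D 13, Proposal E 6. Proposal E eliminated.
Round 2: Proposal A 12, Proposal B 23, Proposal C 9, Proposal D 13. Proposal C eliminated.
Round 3: Proposal A 12, Proposal B 32, Proposal D 13. Proposal B has a majority (≥29).

Proposal B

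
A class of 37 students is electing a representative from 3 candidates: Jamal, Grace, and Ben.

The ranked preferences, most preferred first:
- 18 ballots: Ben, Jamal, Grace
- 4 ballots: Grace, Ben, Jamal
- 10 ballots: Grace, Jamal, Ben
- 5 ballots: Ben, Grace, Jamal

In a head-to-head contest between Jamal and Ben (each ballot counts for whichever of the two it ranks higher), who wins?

Ben

Jamal is ranked above Ben on 10 ballots; Ben above Jamal on 27.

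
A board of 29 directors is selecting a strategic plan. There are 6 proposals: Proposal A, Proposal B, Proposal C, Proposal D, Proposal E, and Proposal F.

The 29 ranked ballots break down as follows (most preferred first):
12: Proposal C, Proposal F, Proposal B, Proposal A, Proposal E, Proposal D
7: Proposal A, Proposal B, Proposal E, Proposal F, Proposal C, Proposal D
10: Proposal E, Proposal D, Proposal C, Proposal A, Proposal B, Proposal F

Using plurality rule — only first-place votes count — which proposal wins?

First-place votes: Proposal A 7, Proposal B 0, Proposal C 12, Proposal D 0, Proposal E 10, Proposal F 0.

Proposal C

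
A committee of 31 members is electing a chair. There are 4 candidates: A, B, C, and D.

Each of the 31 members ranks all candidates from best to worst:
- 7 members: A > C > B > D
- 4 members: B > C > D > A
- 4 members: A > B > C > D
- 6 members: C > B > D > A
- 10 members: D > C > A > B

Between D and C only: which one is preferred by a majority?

D is ranked above C on 10 ballots; C above D on 21.

C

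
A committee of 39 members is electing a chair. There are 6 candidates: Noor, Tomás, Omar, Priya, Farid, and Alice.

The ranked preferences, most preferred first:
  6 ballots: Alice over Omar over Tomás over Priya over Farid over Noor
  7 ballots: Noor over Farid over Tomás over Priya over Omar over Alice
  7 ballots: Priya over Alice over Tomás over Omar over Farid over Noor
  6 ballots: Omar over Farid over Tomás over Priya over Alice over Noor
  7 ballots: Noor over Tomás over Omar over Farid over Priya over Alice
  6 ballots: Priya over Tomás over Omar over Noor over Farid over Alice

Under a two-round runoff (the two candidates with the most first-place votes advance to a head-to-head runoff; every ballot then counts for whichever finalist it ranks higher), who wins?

Priya

Round 1 first-place votes: Noor 14, Tomás 0, Omar 6, Priya 13, Farid 0, Alice 6. Noor and Priya advance.
Runoff: Noor is ranked above Priya on 14 ballots, Priya above Noor on 25.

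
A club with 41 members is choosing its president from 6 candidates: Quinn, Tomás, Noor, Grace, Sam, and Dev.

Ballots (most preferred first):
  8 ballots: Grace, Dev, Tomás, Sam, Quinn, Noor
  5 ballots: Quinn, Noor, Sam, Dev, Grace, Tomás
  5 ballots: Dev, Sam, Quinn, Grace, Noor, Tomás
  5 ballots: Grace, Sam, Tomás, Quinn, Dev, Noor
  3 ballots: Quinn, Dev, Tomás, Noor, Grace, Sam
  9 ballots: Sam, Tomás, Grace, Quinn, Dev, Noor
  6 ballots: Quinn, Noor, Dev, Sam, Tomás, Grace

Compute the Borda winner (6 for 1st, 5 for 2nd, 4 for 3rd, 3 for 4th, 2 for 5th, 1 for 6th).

Quinn: 8×2 + 5×6 + 5×4 + 5×3 + 3×6 + 9×3 + 6×6 = 162
Tomás: 8×4 + 5×1 + 5×1 + 5×4 + 3×4 + 9×5 + 6×2 = 131
Noor: 8×1 + 5×5 + 5×2 + 5×1 + 3×3 + 9×1 + 6×5 = 96
Grace: 8×6 + 5×2 + 5×3 + 5×6 + 3×2 + 9×4 + 6×1 = 151
Sam: 8×3 + 5×4 + 5×5 + 5×5 + 3×1 + 9×6 + 6×3 = 169
Dev: 8×5 + 5×3 + 5×6 + 5×2 + 3×5 + 9×2 + 6×4 = 152

Sam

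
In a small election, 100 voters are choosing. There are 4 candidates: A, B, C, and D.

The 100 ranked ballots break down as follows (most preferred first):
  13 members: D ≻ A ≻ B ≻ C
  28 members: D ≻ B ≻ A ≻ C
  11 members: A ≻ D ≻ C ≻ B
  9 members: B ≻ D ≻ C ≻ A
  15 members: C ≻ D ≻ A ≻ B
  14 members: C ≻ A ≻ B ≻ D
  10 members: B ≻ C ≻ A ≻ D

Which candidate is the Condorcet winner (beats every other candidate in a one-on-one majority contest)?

D vs A: 65–35
D vs B: 67–33
D vs C: 61–39
D beats every other candidate.

D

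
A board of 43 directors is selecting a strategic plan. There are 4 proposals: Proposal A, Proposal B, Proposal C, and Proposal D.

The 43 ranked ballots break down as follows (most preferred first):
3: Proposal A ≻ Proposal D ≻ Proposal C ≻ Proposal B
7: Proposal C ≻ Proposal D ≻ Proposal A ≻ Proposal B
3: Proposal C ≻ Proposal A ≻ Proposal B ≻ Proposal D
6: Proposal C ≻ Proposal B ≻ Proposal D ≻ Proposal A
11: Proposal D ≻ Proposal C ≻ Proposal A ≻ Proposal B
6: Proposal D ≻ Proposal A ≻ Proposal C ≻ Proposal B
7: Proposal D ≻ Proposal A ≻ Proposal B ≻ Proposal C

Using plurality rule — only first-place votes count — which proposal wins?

First-place votes: Proposal A 3, Proposal B 0, Proposal C 16, Proposal D 24.

Proposal D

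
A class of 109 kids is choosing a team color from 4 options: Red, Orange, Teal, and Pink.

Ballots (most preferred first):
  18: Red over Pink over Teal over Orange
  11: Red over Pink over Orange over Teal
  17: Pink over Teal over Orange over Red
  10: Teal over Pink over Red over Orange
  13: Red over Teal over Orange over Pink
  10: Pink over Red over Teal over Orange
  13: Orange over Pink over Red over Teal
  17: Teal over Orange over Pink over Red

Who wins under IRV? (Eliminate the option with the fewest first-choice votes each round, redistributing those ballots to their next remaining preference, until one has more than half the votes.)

Pink

Round 1: Red 42, Orange 13, Teal 27, Pink 27. Orange eliminated.
Round 2: Red 42, Teal 27, Pink 40. Teal eliminated.
Round 3: Red 42, Pink 67. Pink has a majority (≥55).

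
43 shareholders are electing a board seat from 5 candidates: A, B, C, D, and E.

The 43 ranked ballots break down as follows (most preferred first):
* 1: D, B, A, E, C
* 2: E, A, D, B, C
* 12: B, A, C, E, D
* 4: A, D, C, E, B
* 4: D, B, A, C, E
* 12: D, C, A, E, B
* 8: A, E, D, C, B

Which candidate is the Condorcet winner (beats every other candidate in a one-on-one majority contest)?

A vs B: 26–17
A vs C: 31–12
A vs D: 26–17
A vs E: 41–2
A beats every other candidate.

A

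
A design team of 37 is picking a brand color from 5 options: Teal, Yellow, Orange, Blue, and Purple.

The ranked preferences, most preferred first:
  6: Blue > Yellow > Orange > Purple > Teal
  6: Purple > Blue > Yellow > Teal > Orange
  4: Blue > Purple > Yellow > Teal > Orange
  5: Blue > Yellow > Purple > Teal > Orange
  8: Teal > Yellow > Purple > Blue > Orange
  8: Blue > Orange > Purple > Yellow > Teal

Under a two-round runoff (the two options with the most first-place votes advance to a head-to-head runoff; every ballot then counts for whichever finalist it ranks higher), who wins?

Blue

Round 1 first-place votes: Teal 8, Yellow 0, Orange 0, Blue 23, Purple 6. Blue and Teal advance.
Runoff: Blue is ranked above Teal on 29 ballots, Teal above Blue on 8.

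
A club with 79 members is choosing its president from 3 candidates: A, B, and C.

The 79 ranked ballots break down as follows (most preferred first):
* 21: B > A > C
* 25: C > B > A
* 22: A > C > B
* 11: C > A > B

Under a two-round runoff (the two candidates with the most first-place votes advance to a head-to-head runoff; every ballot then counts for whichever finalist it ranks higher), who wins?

Round 1 first-place votes: A 22, B 21, C 36. C and A advance.
Runoff: C is ranked above A on 36 ballots, A above C on 43.

A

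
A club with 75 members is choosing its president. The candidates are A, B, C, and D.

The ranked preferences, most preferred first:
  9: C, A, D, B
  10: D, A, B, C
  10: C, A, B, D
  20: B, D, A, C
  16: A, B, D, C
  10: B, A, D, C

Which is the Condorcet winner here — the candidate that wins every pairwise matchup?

A

A vs B: 45–30
A vs C: 56–19
A vs D: 45–30
A beats every other candidate.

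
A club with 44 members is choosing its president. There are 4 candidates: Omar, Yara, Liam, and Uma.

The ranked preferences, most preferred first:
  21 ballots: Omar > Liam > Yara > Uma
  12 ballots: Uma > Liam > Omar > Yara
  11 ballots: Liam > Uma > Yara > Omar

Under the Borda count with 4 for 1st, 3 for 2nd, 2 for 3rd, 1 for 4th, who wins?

Omar: 21×4 + 12×2 + 11×1 = 119
Yara: 21×2 + 12×1 + 11×2 = 76
Liam: 21×3 + 12×3 + 11×4 = 143
Uma: 21×1 + 12×4 + 11×3 = 102

Liam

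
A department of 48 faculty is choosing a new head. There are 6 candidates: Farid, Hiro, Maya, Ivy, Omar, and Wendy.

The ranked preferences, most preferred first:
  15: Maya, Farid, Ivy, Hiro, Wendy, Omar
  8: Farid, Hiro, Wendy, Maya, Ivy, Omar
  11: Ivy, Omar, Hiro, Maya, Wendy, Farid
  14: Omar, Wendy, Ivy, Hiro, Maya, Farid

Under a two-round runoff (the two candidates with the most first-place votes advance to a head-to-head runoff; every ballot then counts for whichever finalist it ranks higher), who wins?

Omar

Round 1 first-place votes: Farid 8, Hiro 0, Maya 15, Ivy 11, Omar 14, Wendy 0. Maya and Omar advance.
Runoff: Maya is ranked above Omar on 23 ballots, Omar above Maya on 25.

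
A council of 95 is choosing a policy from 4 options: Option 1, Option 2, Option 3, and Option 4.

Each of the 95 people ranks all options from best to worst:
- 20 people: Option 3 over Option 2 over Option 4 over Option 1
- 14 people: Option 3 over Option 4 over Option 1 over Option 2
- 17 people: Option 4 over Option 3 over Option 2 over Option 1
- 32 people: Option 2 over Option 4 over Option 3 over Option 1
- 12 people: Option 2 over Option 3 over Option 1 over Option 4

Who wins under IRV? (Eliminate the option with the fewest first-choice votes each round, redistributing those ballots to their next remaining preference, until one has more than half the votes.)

Option 3

Round 1: Option 1 0, Option 2 44, Option 3 34, Option 4 17. Option 1 eliminated.
Round 2: Option 2 44, Option 3 34, Option 4 17. Option 4 eliminated.
Round 3: Option 2 44, Option 3 51. Option 3 has a majority (≥48).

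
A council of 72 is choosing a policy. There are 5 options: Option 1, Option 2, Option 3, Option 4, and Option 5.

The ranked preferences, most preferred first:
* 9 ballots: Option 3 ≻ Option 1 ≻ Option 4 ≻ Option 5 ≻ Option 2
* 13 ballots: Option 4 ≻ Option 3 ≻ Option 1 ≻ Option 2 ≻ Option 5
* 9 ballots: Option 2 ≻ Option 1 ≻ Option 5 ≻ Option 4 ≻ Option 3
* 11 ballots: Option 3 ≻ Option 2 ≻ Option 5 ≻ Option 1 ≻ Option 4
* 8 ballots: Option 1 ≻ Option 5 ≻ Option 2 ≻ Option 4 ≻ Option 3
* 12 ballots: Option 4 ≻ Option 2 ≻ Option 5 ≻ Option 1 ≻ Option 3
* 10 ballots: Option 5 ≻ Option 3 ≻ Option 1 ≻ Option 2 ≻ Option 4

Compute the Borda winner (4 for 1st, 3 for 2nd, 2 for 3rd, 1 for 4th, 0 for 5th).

Option 1: 9×3 + 13×2 + 9×3 + 11×1 + 8×4 + 12×1 + 10×2 = 155
Option 2: 9×0 + 13×1 + 9×4 + 11×3 + 8×2 + 12×3 + 10×1 = 144
Option 3: 9×4 + 13×3 + 9×0 + 11×4 + 8×0 + 12×0 + 10×3 = 149
Option 4: 9×2 + 13×4 + 9×1 + 11×0 + 8×1 + 12×4 + 10×0 = 135
Option 5: 9×1 + 13×0 + 9×2 + 11×2 + 8×3 + 12×2 + 10×4 = 137

Option 1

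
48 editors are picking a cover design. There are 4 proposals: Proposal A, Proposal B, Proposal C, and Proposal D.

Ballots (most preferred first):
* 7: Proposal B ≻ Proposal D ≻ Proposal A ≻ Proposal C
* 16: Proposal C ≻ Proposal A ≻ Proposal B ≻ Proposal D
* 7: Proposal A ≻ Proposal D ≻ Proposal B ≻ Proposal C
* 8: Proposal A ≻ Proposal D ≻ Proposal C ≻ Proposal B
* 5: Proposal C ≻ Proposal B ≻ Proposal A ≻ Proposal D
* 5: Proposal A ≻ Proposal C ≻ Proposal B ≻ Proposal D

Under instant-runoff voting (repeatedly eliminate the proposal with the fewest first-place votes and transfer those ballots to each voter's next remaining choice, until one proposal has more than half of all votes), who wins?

Proposal A

Round 1: Proposal A 20, Proposal B 7, Proposal C 21, Proposal D 0. Proposal D eliminated.
Round 2: Proposal A 20, Proposal B 7, Proposal C 21. Proposal B eliminated.
Round 3: Proposal A 27, Proposal C 21. Proposal A has a majority (≥25).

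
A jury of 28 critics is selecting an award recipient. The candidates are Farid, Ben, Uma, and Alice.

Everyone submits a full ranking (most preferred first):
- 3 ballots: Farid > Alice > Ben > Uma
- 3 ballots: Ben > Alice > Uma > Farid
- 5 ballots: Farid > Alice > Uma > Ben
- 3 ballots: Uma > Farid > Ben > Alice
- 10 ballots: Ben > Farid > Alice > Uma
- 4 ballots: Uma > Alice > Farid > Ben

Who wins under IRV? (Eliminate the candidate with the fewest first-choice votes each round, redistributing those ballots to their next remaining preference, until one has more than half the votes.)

Round 1: Farid 8, Ben 13, Uma 7, Alice 0. Alice eliminated.
Round 2: Farid 8, Ben 13, Uma 7. Uma eliminated.
Round 3: Farid 15, Ben 13. Farid has a majority (≥15).

Farid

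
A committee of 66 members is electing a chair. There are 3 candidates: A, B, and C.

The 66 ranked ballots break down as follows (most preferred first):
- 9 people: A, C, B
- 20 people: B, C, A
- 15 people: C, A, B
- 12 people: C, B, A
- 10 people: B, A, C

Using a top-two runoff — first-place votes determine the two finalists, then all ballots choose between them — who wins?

C

Round 1 first-place votes: A 9, B 30, C 27. B and C advance.
Runoff: B is ranked above C on 30 ballots, C above B on 36.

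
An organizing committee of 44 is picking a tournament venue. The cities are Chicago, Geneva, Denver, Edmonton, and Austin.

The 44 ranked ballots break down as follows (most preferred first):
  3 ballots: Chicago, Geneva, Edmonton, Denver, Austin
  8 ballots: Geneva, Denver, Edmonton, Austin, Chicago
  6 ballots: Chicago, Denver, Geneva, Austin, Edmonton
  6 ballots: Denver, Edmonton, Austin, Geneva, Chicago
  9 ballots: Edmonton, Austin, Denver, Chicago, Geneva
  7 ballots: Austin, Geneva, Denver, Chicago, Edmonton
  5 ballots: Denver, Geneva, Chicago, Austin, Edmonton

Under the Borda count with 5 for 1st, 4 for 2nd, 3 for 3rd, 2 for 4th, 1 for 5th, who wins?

Chicago: 3×5 + 8×1 + 6×5 + 6×1 + 9×2 + 7×2 + 5×3 = 106
Geneva: 3×4 + 8×5 + 6×3 + 6×2 + 9×1 + 7×4 + 5×4 = 139
Denver: 3×2 + 8×4 + 6×4 + 6×5 + 9×3 + 7×3 + 5×5 = 165
Edmonton: 3×3 + 8×3 + 6×1 + 6×4 + 9×5 + 7×1 + 5×1 = 120
Austin: 3×1 + 8×2 + 6×2 + 6×3 + 9×4 + 7×5 + 5×2 = 130

Denver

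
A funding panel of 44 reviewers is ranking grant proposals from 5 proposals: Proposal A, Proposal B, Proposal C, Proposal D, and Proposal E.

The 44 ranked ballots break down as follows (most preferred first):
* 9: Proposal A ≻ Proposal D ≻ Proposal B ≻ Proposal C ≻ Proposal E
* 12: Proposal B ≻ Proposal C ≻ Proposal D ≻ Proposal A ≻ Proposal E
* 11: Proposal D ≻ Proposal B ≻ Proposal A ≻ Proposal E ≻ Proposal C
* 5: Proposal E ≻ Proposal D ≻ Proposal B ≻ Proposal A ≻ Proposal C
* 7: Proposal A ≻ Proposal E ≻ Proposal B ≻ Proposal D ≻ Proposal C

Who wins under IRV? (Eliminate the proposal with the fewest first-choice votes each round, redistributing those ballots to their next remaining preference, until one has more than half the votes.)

Round 1: Proposal A 16, Proposal B 12, Proposal C 0, Proposal D 11, Proposal E 5. Proposal C eliminated.
Round 2: Proposal A 16, Proposal B 12, Proposal D 11, Proposal E 5. Proposal E eliminated.
Round 3: Proposal A 16, Proposal B 12, Proposal D 16. Proposal B eliminated.
Round 4: Proposal A 16, Proposal D 28. Proposal D has a majority (≥23).

Proposal D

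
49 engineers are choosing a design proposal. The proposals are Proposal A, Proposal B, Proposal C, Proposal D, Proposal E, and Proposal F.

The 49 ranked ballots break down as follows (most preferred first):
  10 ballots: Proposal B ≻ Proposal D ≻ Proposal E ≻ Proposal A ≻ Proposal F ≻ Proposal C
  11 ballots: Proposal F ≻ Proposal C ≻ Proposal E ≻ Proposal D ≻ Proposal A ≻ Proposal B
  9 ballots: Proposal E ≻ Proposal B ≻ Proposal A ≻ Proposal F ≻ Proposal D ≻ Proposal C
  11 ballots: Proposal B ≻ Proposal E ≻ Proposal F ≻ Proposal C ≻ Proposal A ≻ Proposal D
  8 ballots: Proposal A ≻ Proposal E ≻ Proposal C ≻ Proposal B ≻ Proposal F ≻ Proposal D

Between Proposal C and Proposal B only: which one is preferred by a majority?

Proposal B

Proposal C is ranked above Proposal B on 19 ballots; Proposal B above Proposal C on 30.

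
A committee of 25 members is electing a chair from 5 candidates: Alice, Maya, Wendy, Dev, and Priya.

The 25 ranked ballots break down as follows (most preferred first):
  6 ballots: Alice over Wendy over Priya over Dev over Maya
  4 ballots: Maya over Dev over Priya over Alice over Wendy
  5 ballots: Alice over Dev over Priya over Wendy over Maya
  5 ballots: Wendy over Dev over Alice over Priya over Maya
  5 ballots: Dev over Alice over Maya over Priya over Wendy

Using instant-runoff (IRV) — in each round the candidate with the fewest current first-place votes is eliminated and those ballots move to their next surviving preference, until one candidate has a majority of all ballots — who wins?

Dev

Round 1: Alice 11, Maya 4, Wendy 5, Dev 5, Priya 0. Priya eliminated.
Round 2: Alice 11, Maya 4, Wendy 5, Dev 5. Maya eliminated.
Round 3: Alice 11, Wendy 5, Dev 9. Wendy eliminated.
Round 4: Alice 11, Dev 14. Dev has a majority (≥13).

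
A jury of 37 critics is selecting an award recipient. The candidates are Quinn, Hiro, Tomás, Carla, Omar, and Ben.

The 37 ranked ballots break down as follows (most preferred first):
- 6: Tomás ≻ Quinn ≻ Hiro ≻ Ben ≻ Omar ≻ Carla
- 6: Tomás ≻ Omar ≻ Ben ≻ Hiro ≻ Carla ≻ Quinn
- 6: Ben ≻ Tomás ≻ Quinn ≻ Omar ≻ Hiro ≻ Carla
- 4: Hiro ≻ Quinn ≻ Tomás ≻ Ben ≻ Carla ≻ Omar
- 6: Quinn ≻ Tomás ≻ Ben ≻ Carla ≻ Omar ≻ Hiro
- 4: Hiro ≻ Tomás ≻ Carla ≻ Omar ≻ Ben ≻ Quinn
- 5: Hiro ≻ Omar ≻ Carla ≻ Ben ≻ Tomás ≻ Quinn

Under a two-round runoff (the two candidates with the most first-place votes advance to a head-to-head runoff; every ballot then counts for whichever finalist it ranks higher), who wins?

Tomás

Round 1 first-place votes: Quinn 6, Hiro 13, Tomás 12, Carla 0, Omar 0, Ben 6. Hiro and Tomás advance.
Runoff: Hiro is ranked above Tomás on 13 ballots, Tomás above Hiro on 24.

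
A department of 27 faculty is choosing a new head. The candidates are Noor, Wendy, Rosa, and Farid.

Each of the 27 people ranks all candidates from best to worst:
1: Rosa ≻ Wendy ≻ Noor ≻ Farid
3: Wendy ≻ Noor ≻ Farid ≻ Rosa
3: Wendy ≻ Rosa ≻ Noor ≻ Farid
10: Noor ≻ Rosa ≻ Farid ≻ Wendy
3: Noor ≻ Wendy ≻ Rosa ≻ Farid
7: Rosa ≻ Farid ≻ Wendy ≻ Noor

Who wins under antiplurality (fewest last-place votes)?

Rosa

Last-place votes: Noor 7, Wendy 10, Rosa 3, Farid 7.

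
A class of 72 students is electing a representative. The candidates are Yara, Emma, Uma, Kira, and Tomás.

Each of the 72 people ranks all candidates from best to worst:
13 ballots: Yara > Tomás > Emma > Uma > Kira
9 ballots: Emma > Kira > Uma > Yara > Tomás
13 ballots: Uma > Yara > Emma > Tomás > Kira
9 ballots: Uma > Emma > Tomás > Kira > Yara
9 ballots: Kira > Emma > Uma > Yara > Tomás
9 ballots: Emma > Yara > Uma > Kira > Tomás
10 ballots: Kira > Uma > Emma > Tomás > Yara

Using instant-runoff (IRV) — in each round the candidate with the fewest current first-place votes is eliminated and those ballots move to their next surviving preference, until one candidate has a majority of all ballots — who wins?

Emma

Round 1: Yara 13, Emma 18, Uma 22, Kira 19, Tomás 0. Tomás eliminated.
Round 2: Yara 13, Emma 18, Uma 22, Kira 19. Yara eliminated.
Round 3: Emma 31, Uma 22, Kira 19. Kira eliminated.
Round 4: Emma 40, Uma 32. Emma has a majority (≥37).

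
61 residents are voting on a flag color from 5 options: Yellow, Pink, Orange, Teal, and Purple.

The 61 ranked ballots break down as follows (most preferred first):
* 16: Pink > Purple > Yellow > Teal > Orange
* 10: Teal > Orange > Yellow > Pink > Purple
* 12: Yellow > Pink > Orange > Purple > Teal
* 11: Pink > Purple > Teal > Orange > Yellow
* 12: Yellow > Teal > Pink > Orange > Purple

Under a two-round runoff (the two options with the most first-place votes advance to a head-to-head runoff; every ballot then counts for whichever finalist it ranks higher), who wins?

Round 1 first-place votes: Yellow 24, Pink 27, Orange 0, Teal 10, Purple 0. Pink and Yellow advance.
Runoff: Pink is ranked above Yellow on 27 ballots, Yellow above Pink on 34.

Yellow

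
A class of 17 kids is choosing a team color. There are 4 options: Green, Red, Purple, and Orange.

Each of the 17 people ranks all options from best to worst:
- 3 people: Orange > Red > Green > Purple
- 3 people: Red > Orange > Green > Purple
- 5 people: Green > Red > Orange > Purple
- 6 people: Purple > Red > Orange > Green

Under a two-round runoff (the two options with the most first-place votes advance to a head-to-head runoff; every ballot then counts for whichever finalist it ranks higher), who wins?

Green

Round 1 first-place votes: Green 5, Red 3, Purple 6, Orange 3. Purple and Green advance.
Runoff: Purple is ranked above Green on 6 ballots, Green above Purple on 11.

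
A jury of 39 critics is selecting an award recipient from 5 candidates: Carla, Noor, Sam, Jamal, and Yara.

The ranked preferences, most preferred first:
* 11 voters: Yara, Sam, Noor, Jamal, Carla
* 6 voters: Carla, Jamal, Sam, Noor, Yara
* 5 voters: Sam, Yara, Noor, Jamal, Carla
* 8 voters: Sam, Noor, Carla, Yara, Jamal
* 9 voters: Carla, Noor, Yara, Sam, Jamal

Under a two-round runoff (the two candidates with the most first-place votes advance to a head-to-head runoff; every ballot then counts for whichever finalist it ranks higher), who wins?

Sam

Round 1 first-place votes: Carla 15, Noor 0, Sam 13, Jamal 0, Yara 11. Carla and Sam advance.
Runoff: Carla is ranked above Sam on 15 ballots, Sam above Carla on 24.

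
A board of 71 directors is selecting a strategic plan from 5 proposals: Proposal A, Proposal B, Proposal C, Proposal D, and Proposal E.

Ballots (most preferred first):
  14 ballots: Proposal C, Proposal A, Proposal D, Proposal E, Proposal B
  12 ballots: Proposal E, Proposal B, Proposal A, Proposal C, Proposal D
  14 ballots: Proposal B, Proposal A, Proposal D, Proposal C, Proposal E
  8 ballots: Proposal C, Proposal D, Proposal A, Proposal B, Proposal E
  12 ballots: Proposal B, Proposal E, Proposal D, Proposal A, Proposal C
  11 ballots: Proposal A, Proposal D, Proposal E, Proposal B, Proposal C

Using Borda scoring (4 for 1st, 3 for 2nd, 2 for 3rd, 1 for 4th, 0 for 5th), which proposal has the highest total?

Proposal A: 14×3 + 12×2 + 14×3 + 8×2 + 12×1 + 11×4 = 180
Proposal B: 14×0 + 12×3 + 14×4 + 8×1 + 12×4 + 11×1 = 159
Proposal C: 14×4 + 12×1 + 14×1 + 8×4 + 12×0 + 11×0 = 114
Proposal D: 14×2 + 12×0 + 14×2 + 8×3 + 12×2 + 11×3 = 137
Proposal E: 14×1 + 12×4 + 14×0 + 8×0 + 12×3 + 11×2 = 120

Proposal A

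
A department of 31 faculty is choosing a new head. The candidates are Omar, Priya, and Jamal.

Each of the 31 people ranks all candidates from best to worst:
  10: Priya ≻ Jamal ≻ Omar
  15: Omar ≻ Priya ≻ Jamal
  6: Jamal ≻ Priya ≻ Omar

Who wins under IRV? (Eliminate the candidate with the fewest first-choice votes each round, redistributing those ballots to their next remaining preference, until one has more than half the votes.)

Round 1: Omar 15, Priya 10, Jamal 6. Jamal eliminated.
Round 2: Omar 15, Priya 16. Priya has a majority (≥16).

Priya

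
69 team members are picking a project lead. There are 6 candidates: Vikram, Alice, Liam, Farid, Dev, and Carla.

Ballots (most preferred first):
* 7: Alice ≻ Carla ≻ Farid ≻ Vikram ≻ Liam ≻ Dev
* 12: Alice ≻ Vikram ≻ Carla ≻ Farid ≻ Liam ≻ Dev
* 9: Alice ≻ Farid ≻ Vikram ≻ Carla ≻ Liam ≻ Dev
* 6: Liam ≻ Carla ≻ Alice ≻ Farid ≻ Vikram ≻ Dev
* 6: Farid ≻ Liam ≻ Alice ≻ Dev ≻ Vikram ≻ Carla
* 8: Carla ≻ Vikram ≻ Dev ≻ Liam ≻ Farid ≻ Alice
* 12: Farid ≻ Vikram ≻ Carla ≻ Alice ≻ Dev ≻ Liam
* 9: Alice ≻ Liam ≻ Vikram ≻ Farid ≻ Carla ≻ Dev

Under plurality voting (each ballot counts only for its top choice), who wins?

First-place votes: Vikram 0, Alice 37, Liam 6, Farid 18, Dev 0, Carla 8.

Alice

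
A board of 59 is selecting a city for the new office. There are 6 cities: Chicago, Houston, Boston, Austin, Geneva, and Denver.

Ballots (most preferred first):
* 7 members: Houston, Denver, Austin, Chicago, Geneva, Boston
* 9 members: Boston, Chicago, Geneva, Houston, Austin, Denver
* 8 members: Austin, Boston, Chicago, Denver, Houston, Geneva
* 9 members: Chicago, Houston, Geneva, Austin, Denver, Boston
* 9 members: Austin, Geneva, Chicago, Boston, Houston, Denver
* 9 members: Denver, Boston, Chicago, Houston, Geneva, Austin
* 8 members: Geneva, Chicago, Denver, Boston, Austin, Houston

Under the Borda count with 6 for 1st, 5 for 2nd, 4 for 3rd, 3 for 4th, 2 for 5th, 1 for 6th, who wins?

Chicago

Chicago: 7×3 + 9×5 + 8×4 + 9×6 + 9×4 + 9×4 + 8×5 = 264
Houston: 7×6 + 9×3 + 8×2 + 9×5 + 9×2 + 9×3 + 8×1 = 183
Boston: 7×1 + 9×6 + 8×5 + 9×1 + 9×3 + 9×5 + 8×3 = 206
Austin: 7×4 + 9×2 + 8×6 + 9×3 + 9×6 + 9×1 + 8×2 = 200
Geneva: 7×2 + 9×4 + 8×1 + 9×4 + 9×5 + 9×2 + 8×6 = 205
Denver: 7×5 + 9×1 + 8×3 + 9×2 + 9×1 + 9×6 + 8×4 = 181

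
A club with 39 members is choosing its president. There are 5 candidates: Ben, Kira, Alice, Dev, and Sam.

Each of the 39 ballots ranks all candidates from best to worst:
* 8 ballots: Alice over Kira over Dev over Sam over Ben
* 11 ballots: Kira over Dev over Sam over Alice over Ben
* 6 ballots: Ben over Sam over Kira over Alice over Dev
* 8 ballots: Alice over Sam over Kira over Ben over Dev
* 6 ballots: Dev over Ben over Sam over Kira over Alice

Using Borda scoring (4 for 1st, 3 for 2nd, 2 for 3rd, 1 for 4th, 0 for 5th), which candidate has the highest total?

Ben: 8×0 + 11×0 + 6×4 + 8×1 + 6×3 = 50
Kira: 8×3 + 11×4 + 6×2 + 8×2 + 6×1 = 102
Alice: 8×4 + 11×1 + 6×1 + 8×4 + 6×0 = 81
Dev: 8×2 + 11×3 + 6×0 + 8×0 + 6×4 = 73
Sam: 8×1 + 11×2 + 6×3 + 8×3 + 6×2 = 84

Kira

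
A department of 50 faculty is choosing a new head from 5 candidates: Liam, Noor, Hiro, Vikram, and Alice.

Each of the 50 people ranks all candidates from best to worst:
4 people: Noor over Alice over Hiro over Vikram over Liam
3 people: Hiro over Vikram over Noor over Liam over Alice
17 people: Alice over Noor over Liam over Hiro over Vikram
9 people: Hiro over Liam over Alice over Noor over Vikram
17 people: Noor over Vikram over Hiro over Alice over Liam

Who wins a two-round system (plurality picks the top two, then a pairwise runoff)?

Round 1 first-place votes: Liam 0, Noor 21, Hiro 12, Vikram 0, Alice 17. Noor and Alice advance.
Runoff: Noor is ranked above Alice on 24 ballots, Alice above Noor on 26.

Alice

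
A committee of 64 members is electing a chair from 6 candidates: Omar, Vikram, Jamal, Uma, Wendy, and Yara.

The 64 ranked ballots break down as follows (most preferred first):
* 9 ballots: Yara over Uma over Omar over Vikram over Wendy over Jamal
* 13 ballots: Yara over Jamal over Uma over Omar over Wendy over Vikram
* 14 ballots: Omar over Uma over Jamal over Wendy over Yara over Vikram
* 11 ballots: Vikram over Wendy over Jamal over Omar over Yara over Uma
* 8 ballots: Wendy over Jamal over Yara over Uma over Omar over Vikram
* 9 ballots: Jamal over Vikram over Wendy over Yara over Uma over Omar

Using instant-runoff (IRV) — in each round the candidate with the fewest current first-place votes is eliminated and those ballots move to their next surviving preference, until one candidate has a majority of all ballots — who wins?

Jamal

Round 1: Omar 14, Vikram 11, Jamal 9, Uma 0, Wendy 8, Yara 22. Uma eliminated.
Round 2: Omar 14, Vikram 11, Jamal 9, Wendy 8, Yara 22. Wendy eliminated.
Round 3: Omar 14, Vikram 11, Jamal 17, Yara 22. Vikram eliminated.
Round 4: Omar 14, Jamal 28, Yara 22. Omar eliminated.
Round 5: Jamal 42, Yara 22. Jamal has a majority (≥33).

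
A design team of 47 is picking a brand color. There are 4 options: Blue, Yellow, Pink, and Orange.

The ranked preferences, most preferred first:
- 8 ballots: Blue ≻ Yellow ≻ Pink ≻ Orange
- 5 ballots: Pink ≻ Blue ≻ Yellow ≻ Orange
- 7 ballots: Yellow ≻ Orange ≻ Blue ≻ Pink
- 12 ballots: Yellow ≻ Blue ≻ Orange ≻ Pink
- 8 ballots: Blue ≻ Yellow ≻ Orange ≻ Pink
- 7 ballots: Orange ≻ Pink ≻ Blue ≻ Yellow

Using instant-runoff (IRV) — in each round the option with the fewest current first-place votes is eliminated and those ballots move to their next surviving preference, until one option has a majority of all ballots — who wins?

Blue

Round 1: Blue 16, Yellow 19, Pink 5, Orange 7. Pink eliminated.
Round 2: Blue 21, Yellow 19, Orange 7. Orange eliminated.
Round 3: Blue 28, Yellow 19. Blue has a majority (≥24).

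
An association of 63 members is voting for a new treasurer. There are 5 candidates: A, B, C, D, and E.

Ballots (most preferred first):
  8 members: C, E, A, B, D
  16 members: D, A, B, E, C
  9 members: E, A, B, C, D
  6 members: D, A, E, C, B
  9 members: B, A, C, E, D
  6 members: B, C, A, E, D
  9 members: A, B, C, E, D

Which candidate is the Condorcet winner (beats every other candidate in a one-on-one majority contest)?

A

A vs B: 48–15
A vs C: 49–14
A vs D: 41–22
A vs E: 46–17
A beats every other candidate.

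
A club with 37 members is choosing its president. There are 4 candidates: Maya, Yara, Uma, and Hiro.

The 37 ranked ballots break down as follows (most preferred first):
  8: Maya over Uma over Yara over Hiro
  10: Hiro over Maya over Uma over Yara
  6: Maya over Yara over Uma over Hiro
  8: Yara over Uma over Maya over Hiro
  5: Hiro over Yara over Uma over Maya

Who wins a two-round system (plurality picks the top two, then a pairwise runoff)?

Round 1 first-place votes: Maya 14, Yara 8, Uma 0, Hiro 15. Hiro and Maya advance.
Runoff: Hiro is ranked above Maya on 15 ballots, Maya above Hiro on 22.

Maya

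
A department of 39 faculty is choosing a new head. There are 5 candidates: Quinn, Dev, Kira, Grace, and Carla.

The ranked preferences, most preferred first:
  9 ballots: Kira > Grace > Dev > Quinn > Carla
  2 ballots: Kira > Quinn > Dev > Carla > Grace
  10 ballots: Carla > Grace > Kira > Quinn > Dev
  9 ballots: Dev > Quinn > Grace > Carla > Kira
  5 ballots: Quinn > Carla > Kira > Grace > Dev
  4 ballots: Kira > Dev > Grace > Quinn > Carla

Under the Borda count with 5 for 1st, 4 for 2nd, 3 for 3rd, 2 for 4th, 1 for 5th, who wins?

Kira

Quinn: 9×2 + 2×4 + 10×2 + 9×4 + 5×5 + 4×2 = 115
Dev: 9×3 + 2×3 + 10×1 + 9×5 + 5×1 + 4×4 = 109
Kira: 9×5 + 2×5 + 10×3 + 9×1 + 5×3 + 4×5 = 129
Grace: 9×4 + 2×1 + 10×4 + 9×3 + 5×2 + 4×3 = 127
Carla: 9×1 + 2×2 + 10×5 + 9×2 + 5×4 + 4×1 = 105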